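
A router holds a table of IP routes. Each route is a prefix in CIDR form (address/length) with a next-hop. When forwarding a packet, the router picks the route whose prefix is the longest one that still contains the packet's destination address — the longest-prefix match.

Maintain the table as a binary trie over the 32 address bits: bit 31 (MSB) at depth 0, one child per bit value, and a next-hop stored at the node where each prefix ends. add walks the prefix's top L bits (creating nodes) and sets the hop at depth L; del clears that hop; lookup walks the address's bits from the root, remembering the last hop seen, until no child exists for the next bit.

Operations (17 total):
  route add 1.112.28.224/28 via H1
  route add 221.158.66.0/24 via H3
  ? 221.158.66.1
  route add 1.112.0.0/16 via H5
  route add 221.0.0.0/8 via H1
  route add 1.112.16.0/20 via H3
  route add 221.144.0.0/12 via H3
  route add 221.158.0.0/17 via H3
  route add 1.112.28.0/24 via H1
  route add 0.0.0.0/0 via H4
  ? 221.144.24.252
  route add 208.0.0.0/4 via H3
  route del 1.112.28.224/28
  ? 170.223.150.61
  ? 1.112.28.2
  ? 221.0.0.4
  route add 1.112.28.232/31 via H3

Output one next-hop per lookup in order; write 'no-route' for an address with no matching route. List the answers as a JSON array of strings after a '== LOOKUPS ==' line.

Apply in order:
  add 1.112.28.224/28 -> H1 at depth 28
  add 221.158.66.0/24 -> H3 at depth 24
  ? 221.158.66.1  path d0:-→d1:-→d2:-→d3:-→d4:-→d5:-→d6:-→d7:-→d8:-→d9:-→d10:-→d11:-→d12:-→d13:-→d14:-→d15:-→d16:-→d17:-→d18:-→d19:-→d20:-→d21:-→d22:-→d23:-→d24:H3  best=H3
  add 1.112.0.0/16 -> H5 at depth 16
  add 221.0.0.0/8 -> H1 at depth 8
  add 1.112.16.0/20 -> H3 at depth 20
  add 221.144.0.0/12 -> H3 at depth 12
  add 221.158.0.0/17 -> H3 at depth 17
  add 1.112.28.0/24 -> H1 at depth 24
  add 0.0.0.0/0 -> H4 at depth 0
  ? 221.144.24.252  path d0:H4→d1:-→d2:-→d3:-→d4:-→d5:-→d6:-→d7:-→d8:H1→d9:-→d10:-→d11:-→d12:H3  best=H3
  add 208.0.0.0/4 -> H3 at depth 4
  - 1.112.28.224/28 clear@28
  ? 170.223.150.61  path d0:H4→d1:-  best=H4
  ? 1.112.28.2  path d0:H4→d1:-→d2:-→d3:-→d4:-→d5:-→d6:-→d7:-→d8:-→d9:-→d10:-→d11:-→d12:-→d13:-→d14:-→d15:-→d16:H5→d17:-→d18:-→d19:-→d20:H3→d21:-→d22:-→d23:-→d24:H1  best=H1
  ? 221.0.0.4  path d0:H4→d1:-→d2:-→d3:-→d4:H3→d5:-→d6:-→d7:-→d8:H1  best=H1
  add 1.112.28.232/31 -> H3 at depth 31

== LOOKUPS ==
["H3","H3","H4","H1","H1"]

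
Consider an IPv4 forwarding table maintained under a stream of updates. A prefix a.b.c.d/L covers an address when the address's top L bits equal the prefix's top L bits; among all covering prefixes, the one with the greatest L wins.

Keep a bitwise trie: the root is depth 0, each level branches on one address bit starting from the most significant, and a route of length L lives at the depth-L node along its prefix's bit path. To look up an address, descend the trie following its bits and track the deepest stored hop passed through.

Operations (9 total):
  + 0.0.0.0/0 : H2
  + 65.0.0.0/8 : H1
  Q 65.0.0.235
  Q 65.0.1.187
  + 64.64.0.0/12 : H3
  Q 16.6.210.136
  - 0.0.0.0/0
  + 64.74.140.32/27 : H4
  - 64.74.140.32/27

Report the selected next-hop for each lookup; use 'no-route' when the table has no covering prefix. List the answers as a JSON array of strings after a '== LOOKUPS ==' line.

Process each operation:
  add 0.0.0.0/0 -> H2 at depth 0
  add 65.0.0.0/8 -> H1 at depth 8
  lookup 65.0.0.235: bits 01000001 walk d0:H2→d1:-→d2:-→d3:-→d4:-→d5:-→d6:-→d7:-→d8:H1 -> H1
  lookup 65.0.1.187: bits 01000001 walk d0:H2→d1:-→d2:-→d3:-→d4:-→d5:-→d6:-→d7:-→d8:H1 -> H1
  add 64.64.0.0/12 -> H3 at depth 12
  lookup 16.6.210.136: bits 0 walk d0:H2→d1:- -> H2
  - 0.0.0.0/0 clear@0
  add 64.74.140.32/27 -> H4 at depth 27
  - 64.74.140.32/27 clear@27

== LOOKUPS ==
["H1","H1","H2"]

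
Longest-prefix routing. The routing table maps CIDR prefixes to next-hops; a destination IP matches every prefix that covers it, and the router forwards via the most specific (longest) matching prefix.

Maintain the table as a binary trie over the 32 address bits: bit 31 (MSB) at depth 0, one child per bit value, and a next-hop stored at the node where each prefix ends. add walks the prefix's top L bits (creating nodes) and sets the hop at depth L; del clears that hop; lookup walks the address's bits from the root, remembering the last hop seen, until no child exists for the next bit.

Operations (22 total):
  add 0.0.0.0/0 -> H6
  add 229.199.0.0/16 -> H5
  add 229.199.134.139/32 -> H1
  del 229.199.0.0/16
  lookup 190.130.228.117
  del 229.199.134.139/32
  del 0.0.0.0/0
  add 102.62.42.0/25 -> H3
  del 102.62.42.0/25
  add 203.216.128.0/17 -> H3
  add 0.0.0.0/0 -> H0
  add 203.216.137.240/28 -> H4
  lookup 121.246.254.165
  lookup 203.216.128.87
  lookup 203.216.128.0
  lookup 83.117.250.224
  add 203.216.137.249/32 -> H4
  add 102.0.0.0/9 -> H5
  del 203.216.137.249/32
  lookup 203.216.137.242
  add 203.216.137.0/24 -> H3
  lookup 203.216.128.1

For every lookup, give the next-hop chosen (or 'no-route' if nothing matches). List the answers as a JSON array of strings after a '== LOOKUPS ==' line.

Trace:
  + 0.0.0.0/0 (H6) depth=0
  + 229.199.0.0/16 (H5) depth=16
  + 229.199.134.139/32 (H1) depth=32
  del 229.199.0.0/16 (clear depth 16)
  lookup 190.130.228.117: bits 1 walk d0:H6→d1:- -> H6
  del 229.199.134.139/32 (clear depth 32)
  del 0.0.0.0/0 (clear depth 0)
  + 102.62.42.0/25 (H3) depth=25
  del 102.62.42.0/25 (clear depth 25)
  + 203.216.128.0/17 (H3) depth=17
  + 0.0.0.0/0 (H0) depth=0
  + 203.216.137.240/28 (H4) depth=28
  lookup 121.246.254.165: bits 011 walk d0:H0→d1:-→d2:-→d3:- -> H0
  lookup 203.216.128.87: bits 11001011110110001000 walk d0:H0→d1:-→d2:-→d3:-→d4:-→d5:-→d6:-→d7:-→d8:-→d9:-→d10:-→d11:-→d12:-→d13:-→d14:-→d15:-→d16:-→d17:H3→d18:-→d19:-→d20:- -> H3
  lookup 203.216.128.0: bits 11001011110110001000 walk d0:H0→d1:-→d2:-→d3:-→d4:-→d5:-→d6:-→d7:-→d8:-→d9:-→d10:-→d11:-→d12:-→d13:-→d14:-→d15:-→d16:-→d17:H3→d18:-→d19:-→d20:- -> H3
  lookup 83.117.250.224: bits 01 walk d0:H0→d1:-→d2:- -> H0
  + 203.216.137.249/32 (H4) depth=32
  + 102.0.0.0/9 (H5) depth=9
  del 203.216.137.249/32 (clear depth 32)
  lookup 203.216.137.242: bits 1100101111011000100010011111 walk d0:H0→d1:-→d2:-→d3:-→d4:-→d5:-→d6:-→d7:-→d8:-→d9:-→d10:-→d11:-→d12:-→d13:-→d14:-→d15:-→d16:-→d17:H3→d18:-→d19:-→d20:-→d21:-→d22:-→d23:-→d24:-→d25:-→d26:-→d27:-→d28:H4 -> H4
  + 203.216.137.0/24 (H3) depth=24
  lookup 203.216.128.1: bits 11001011110110001000 walk d0:H0→d1:-→d2:-→d3:-→d4:-→d5:-→d6:-→d7:-→d8:-→d9:-→d10:-→d11:-→d12:-→d13:-→d14:-→d15:-→d16:-→d17:H3→d18:-→d19:-→d20:- -> H3

== LOOKUPS ==
["H6","H0","H3","H3","H0","H4","H3"]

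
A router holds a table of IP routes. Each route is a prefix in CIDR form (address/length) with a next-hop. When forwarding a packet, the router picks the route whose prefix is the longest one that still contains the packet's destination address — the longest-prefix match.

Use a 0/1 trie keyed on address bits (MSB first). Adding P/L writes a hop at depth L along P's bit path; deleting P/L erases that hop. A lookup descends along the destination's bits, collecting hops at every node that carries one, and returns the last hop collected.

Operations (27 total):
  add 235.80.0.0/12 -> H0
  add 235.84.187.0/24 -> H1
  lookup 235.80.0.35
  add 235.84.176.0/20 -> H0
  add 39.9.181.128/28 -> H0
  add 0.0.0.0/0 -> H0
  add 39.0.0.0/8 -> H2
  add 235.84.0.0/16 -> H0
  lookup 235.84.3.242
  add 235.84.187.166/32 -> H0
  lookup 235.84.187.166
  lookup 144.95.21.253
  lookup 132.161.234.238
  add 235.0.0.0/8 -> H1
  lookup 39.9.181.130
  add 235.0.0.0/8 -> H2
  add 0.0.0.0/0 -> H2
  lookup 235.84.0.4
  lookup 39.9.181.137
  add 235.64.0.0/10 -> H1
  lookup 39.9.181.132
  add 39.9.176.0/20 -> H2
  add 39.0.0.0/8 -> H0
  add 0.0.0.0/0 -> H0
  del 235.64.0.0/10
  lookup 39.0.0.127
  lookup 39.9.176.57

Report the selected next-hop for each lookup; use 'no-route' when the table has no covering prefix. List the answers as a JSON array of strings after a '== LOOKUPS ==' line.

Trace:
  add 235.80.0.0/12 -> H0 at depth 12
  add 235.84.187.0/24 -> H1 at depth 24
  Q 235.80.0.35: descend 1110101101010 ; hops seen [H0] ; pick H0
  add 235.84.176.0/20 -> H0 at depth 20
  add 39.9.181.128/28 -> H0 at depth 28
  add 0.0.0.0/0 -> H0 at depth 0
  add 39.0.0.0/8 -> H2 at depth 8
  add 235.84.0.0/16 -> H0 at depth 16
  Q 235.84.3.242: descend 1110101101010100 ; hops seen [H0,H0,H0] ; pick H0
  add 235.84.187.166/32 -> H0 at depth 32
  Q 235.84.187.166: descend 11101011010101001011101110100110 ; hops seen [H0,H0,H0,H0,H1,H0] ; pick H0
  Q 144.95.21.253: descend 1 ; hops seen [H0] ; pick H0
  Q 132.161.234.238: descend 1 ; hops seen [H0] ; pick H0
  add 235.0.0.0/8 -> H1 at depth 8
  Q 39.9.181.130: descend 0010011100001001101101011000 ; hops seen [H0,H2,H0] ; pick H0
  add 235.0.0.0/8 -> H2 at depth 8
  add 0.0.0.0/0 -> H2 at depth 0
  Q 235.84.0.4: descend 1110101101010100 ; hops seen [H2,H2,H0,H0] ; pick H0
  Q 39.9.181.137: descend 0010011100001001101101011000 ; hops seen [H2,H2,H0] ; pick H0
  add 235.64.0.0/10 -> H1 at depth 10
  Q 39.9.181.132: descend 0010011100001001101101011000 ; hops seen [H2,H2,H0] ; pick H0
  add 39.9.176.0/20 -> H2 at depth 20
  add 39.0.0.0/8 -> H0 at depth 8
  add 0.0.0.0/0 -> H0 at depth 0
  - 235.64.0.0/10 clear@10
  Q 39.0.0.127: descend 001001110000 ; hops seen [H0,H0] ; pick H0
  Q 39.9.176.57: descend 001001110000100110110 ; hops seen [H0,H0,H2] ; pick H2

== LOOKUPS ==
["H0","H0","H0","H0","H0","H0","H0","H0","H0","H0","H2"]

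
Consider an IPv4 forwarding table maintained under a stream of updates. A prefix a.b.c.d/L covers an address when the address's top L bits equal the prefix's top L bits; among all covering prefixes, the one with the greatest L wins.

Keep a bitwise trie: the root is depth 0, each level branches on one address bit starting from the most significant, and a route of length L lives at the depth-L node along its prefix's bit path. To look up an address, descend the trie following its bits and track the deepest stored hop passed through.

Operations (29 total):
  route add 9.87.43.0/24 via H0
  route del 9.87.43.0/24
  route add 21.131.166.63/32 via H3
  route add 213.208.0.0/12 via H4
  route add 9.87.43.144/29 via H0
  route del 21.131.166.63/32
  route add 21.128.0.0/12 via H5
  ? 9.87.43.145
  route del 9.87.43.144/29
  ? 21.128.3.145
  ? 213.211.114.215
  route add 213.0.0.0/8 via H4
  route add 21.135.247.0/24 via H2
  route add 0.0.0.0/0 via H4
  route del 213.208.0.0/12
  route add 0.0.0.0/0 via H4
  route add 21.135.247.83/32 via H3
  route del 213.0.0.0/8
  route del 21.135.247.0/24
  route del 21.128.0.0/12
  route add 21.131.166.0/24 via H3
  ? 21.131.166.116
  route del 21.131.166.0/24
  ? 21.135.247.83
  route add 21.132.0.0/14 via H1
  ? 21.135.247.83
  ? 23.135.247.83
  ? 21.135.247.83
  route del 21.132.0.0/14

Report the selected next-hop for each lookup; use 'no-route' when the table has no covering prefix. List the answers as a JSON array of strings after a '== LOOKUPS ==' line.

Trace:
  + 9.87.43.0/24 (H0) depth=24
  - 9.87.43.0/24 clear@24
  + 21.131.166.63/32 (H3) depth=32
  + 213.208.0.0/12 (H4) depth=12
  + 9.87.43.144/29 (H0) depth=29
  - 21.131.166.63/32 clear@32
  + 21.128.0.0/12 (H5) depth=12
  Q 9.87.43.145: descend 00001001010101110010101110010 ; hops seen [H0] ; pick H0
  - 9.87.43.144/29 clear@29
  Q 21.128.3.145: descend 00010101100000 ; hops seen [H5] ; pick H5
  Q 213.211.114.215: descend 110101011101 ; hops seen [H4] ; pick H4
  + 213.0.0.0/8 (H4) depth=8
  + 21.135.247.0/24 (H2) depth=24
  + 0.0.0.0/0 (H4) depth=0
  - 213.208.0.0/12 clear@12
  + 0.0.0.0/0 (H4) depth=0
  + 21.135.247.83/32 (H3) depth=32
  - 213.0.0.0/8 clear@8
  - 21.135.247.0/24 clear@24
  - 21.128.0.0/12 clear@12
  + 21.131.166.0/24 (H3) depth=24
  Q 21.131.166.116: descend 0001010110000011101001100 ; hops seen [H4,H3] ; pick H3
  - 21.131.166.0/24 clear@24
  Q 21.135.247.83: descend 00010101100001111111011101010011 ; hops seen [H4,H3] ; pick H3
  + 21.132.0.0/14 (H1) depth=14
  Q 21.135.247.83: descend 00010101100001111111011101010011 ; hops seen [H4,H1,H3] ; pick H3
  Q 23.135.247.83: descend 000101 ; hops seen [H4] ; pick H4
  Q 21.135.247.83: descend 00010101100001111111011101010011 ; hops seen [H4,H1,H3] ; pick H3
  - 21.132.0.0/14 clear@14

== LOOKUPS ==
["H0","H5","H4","H3","H3","H3","H4","H3"]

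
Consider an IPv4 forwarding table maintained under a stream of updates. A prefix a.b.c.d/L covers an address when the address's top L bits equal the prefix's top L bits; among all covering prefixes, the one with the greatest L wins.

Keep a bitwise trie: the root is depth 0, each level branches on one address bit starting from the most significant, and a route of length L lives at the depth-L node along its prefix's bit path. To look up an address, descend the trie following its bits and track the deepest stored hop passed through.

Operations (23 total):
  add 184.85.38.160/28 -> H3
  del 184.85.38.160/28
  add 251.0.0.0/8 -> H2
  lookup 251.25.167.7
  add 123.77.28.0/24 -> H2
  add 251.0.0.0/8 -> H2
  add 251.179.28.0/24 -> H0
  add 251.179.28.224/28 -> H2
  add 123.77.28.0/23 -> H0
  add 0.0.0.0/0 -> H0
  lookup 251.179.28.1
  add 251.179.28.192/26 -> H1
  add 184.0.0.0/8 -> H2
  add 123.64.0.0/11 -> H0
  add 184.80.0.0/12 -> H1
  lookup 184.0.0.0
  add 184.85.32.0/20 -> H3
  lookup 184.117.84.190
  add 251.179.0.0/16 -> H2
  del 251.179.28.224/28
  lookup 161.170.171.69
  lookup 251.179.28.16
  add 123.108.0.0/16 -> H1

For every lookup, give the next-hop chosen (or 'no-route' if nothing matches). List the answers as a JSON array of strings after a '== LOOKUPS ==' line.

Process each operation:
  + 184.85.38.160/28 (H3) depth=28
  - 184.85.38.160/28 clear@28
  + 251.0.0.0/8 (H2) depth=8
  lookup 251.25.167.7: bits 11111011 walk d0:-→d1:-→d2:-→d3:-→d4:-→d5:-→d6:-→d7:-→d8:H2 -> H2
  + 123.77.28.0/24 (H2) depth=24
  + 251.0.0.0/8 (H2) depth=8
  + 251.179.28.0/24 (H0) depth=24
  + 251.179.28.224/28 (H2) depth=28
  + 123.77.28.0/23 (H0) depth=23
  + 0.0.0.0/0 (H0) depth=0
  lookup 251.179.28.1: bits 111110111011001100011100 walk d0:H0→d1:-→d2:-→d3:-→d4:-→d5:-→d6:-→d7:-→d8:H2→d9:-→d10:-→d11:-→d12:-→d13:-→d14:-→d15:-→d16:-→d17:-→d18:-→d19:-→d20:-→d21:-→d22:-→d23:-→d24:H0 -> H0
  + 251.179.28.192/26 (H1) depth=26
  + 184.0.0.0/8 (H2) depth=8
  + 123.64.0.0/11 (H0) depth=11
  + 184.80.0.0/12 (H1) depth=12
  lookup 184.0.0.0: bits 101110000 walk d0:H0→d1:-→d2:-→d3:-→d4:-→d5:-→d6:-→d7:-→d8:H2→d9:- -> H2
  + 184.85.32.0/20 (H3) depth=20
  lookup 184.117.84.190: bits 1011100001 walk d0:H0→d1:-→d2:-→d3:-→d4:-→d5:-→d6:-→d7:-→d8:H2→d9:-→d10:- -> H2
  + 251.179.0.0/16 (H2) depth=16
  - 251.179.28.224/28 clear@28
  lookup 161.170.171.69: bits 101 walk d0:H0→d1:-→d2:-→d3:- -> H0
  lookup 251.179.28.16: bits 111110111011001100011100 walk d0:H0→d1:-→d2:-→d3:-→d4:-→d5:-→d6:-→d7:-→d8:H2→d9:-→d10:-→d11:-→d12:-→d13:-→d14:-→d15:-→d16:H2→d17:-→d18:-→d19:-→d20:-→d21:-→d22:-→d23:-→d24:H0 -> H0
  + 123.108.0.0/16 (H1) depth=16

== LOOKUPS ==
["H2","H0","H2","H2","H0","H0"]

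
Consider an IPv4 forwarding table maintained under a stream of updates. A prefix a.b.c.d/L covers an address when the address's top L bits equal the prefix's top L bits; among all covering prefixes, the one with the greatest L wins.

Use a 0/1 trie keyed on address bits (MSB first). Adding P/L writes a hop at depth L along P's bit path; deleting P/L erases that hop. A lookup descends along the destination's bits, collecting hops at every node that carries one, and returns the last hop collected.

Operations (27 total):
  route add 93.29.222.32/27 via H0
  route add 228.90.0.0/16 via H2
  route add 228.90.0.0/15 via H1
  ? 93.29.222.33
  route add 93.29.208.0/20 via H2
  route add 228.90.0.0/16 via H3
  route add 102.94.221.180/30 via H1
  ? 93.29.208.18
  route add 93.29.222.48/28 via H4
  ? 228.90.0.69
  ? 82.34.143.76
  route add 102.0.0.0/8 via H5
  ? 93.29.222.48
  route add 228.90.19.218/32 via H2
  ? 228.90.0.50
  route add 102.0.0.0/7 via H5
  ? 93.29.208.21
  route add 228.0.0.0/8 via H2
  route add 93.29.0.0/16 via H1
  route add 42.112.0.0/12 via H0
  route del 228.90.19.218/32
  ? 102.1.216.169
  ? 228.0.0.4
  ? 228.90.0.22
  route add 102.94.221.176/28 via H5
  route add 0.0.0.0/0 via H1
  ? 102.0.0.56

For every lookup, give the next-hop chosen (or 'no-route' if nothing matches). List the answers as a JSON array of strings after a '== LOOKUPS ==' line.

Trace:
  add 93.29.222.32/27 -> H0 at depth 27
  add 228.90.0.0/16 -> H2 at depth 16
  add 228.90.0.0/15 -> H1 at depth 15
  Q 93.29.222.33: descend 010111010001110111011110001 ; hops seen [H0] ; pick H0
  add 93.29.208.0/20 -> H2 at depth 20
  add 228.90.0.0/16 -> H3 at depth 16
  add 102.94.221.180/30 -> H1 at depth 30
  Q 93.29.208.18: descend 01011101000111011101 ; hops seen [H2] ; pick H2
  add 93.29.222.48/28 -> H4 at depth 28
  Q 228.90.0.69: descend 1110010001011010 ; hops seen [H1,H3] ; pick H3
  Q 82.34.143.76: descend 0101 ; hops seen [∅] ; pick no-route
  add 102.0.0.0/8 -> H5 at depth 8
  Q 93.29.222.48: descend 0101110100011101110111100011 ; hops seen [H2,H0,H4] ; pick H4
  add 228.90.19.218/32 -> H2 at depth 32
  Q 228.90.0.50: descend 1110010001011010000 ; hops seen [H1,H3] ; pick H3
  add 102.0.0.0/7 -> H5 at depth 7
  Q 93.29.208.21: descend 01011101000111011101 ; hops seen [H2] ; pick H2
  add 228.0.0.0/8 -> H2 at depth 8
  add 93.29.0.0/16 -> H1 at depth 16
  add 42.112.0.0/12 -> H0 at depth 12
  - 228.90.19.218/32 clear@32
  Q 102.1.216.169: descend 011001100 ; hops seen [H5,H5] ; pick H5
  Q 228.0.0.4: descend 111001000 ; hops seen [H2] ; pick H2
  Q 228.90.0.22: descend 1110010001011010000 ; hops seen [H2,H1,H3] ; pick H3
  add 102.94.221.176/28 -> H5 at depth 28
  add 0.0.0.0/0 -> H1 at depth 0
  Q 102.0.0.56: descend 011001100 ; hops seen [H1,H5,H5] ; pick H5

== LOOKUPS ==
["H0","H2","H3","no-route","H4","H3","H2","H5","H2","H3","H5"]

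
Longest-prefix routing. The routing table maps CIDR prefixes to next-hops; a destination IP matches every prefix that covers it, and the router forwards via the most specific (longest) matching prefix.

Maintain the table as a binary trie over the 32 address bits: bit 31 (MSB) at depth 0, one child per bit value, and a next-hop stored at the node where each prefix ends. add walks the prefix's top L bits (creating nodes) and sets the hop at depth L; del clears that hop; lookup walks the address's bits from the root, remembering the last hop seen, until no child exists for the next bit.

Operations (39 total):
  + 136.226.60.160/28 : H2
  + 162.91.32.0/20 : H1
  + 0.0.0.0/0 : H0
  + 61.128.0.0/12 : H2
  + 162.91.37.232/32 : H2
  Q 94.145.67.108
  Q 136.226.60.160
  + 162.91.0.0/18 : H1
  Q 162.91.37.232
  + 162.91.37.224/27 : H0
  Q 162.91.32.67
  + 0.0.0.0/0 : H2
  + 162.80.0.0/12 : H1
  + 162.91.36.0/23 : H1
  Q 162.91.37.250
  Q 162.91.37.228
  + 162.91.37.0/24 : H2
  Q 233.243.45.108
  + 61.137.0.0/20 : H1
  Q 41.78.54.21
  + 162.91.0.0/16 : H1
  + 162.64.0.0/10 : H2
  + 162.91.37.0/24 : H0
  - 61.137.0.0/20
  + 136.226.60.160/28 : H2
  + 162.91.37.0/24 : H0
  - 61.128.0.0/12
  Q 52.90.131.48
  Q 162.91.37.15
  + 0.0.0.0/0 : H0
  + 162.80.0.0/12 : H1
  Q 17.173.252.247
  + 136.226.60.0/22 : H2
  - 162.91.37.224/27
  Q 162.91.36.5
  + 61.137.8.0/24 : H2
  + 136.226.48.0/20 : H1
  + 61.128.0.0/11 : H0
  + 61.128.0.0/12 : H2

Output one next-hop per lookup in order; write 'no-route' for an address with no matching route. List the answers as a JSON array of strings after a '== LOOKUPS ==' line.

Process each operation:
  add 136.226.60.160/28 -> H2 at depth 28
  add 162.91.32.0/20 -> H1 at depth 20
  add 0.0.0.0/0 -> H0 at depth 0
  add 61.128.0.0/12 -> H2 at depth 12
  add 162.91.37.232/32 -> H2 at depth 32
  Q 94.145.67.108: descend 0 ; hops seen [H0] ; pick H0
  Q 136.226.60.160: descend 1000100011100010001111001010 ; hops seen [H0,H2] ; pick H2
  add 162.91.0.0/18 -> H1 at depth 18
  Q 162.91.37.232: descend 10100010010110110010010111101000 ; hops seen [H0,H1,H1,H2] ; pick H2
  add 162.91.37.224/27 -> H0 at depth 27
  Q 162.91.32.67: descend 101000100101101100100 ; hops seen [H0,H1,H1] ; pick H1
  add 0.0.0.0/0 -> H2 at depth 0
  add 162.80.0.0/12 -> H1 at depth 12
  add 162.91.36.0/23 -> H1 at depth 23
  Q 162.91.37.250: descend 101000100101101100100101111 ; hops seen [H2,H1,H1,H1,H1,H0] ; pick H0
  Q 162.91.37.228: descend 1010001001011011001001011110 ; hops seen [H2,H1,H1,H1,H1,H0] ; pick H0
  add 162.91.37.0/24 -> H2 at depth 24
  Q 233.243.45.108: descend 1 ; hops seen [H2] ; pick H2
  add 61.137.0.0/20 -> H1 at depth 20
  Q 41.78.54.21: descend 001 ; hops seen [H2] ; pick H2
  add 162.91.0.0/16 -> H1 at depth 16
  add 162.64.0.0/10 -> H2 at depth 10
  add 162.91.37.0/24 -> H0 at depth 24
  del 61.137.0.0/20 (clear depth 20)
  add 136.226.60.160/28 -> H2 at depth 28
  add 162.91.37.0/24 -> H0 at depth 24
  del 61.128.0.0/12 (clear depth 12)
  Q 52.90.131.48: descend 0011 ; hops seen [H2] ; pick H2
  Q 162.91.37.15: descend 101000100101101100100101 ; hops seen [H2,H2,H1,H1,H1,H1,H1,H0] ; pick H0
  add 0.0.0.0/0 -> H0 at depth 0
  add 162.80.0.0/12 -> H1 at depth 12
  Q 17.173.252.247: descend 00 ; hops seen [H0] ; pick H0
  add 136.226.60.0/22 -> H2 at depth 22
  del 162.91.37.224/27 (clear depth 27)
  Q 162.91.36.5: descend 10100010010110110010010 ; hops seen [H0,H2,H1,H1,H1,H1,H1] ; pick H1
  add 61.137.8.0/24 -> H2 at depth 24
  add 136.226.48.0/20 -> H1 at depth 20
  add 61.128.0.0/11 -> H0 at depth 11
  add 61.128.0.0/12 -> H2 at depth 12

== LOOKUPS ==
["H0","H2","H2","H1","H0","H0","H2","H2","H2","H0","H0","H1"]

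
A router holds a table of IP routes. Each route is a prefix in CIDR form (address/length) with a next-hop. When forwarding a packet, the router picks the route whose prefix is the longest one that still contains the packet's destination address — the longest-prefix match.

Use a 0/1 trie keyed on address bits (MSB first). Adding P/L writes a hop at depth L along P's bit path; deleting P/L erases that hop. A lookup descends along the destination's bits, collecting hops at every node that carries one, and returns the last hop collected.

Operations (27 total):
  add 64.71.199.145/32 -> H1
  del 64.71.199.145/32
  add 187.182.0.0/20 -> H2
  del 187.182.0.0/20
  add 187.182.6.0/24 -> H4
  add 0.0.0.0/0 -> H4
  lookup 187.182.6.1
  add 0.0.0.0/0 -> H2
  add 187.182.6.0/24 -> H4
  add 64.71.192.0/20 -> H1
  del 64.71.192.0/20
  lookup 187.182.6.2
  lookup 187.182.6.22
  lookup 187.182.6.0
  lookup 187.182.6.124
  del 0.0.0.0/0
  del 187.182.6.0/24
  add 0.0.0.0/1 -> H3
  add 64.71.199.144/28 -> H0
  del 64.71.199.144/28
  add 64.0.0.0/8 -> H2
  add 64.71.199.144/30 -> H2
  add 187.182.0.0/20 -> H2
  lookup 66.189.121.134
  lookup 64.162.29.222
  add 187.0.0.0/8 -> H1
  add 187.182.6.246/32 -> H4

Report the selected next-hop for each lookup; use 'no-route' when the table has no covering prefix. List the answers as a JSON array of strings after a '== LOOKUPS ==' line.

Apply in order:
  add 64.71.199.145/32 -> H1 at depth 32
  - 64.71.199.145/32 clear@32
  add 187.182.0.0/20 -> H2 at depth 20
  - 187.182.0.0/20 clear@20
  add 187.182.6.0/24 -> H4 at depth 24
  add 0.0.0.0/0 -> H4 at depth 0
  lookup 187.182.6.1: bits 101110111011011000000110 walk d0:H4→d1:-→d2:-→d3:-→d4:-→d5:-→d6:-→d7:-→d8:-→d9:-→d10:-→d11:-→d12:-→d13:-→d14:-→d15:-→d16:-→d17:-→d18:-→d19:-→d20:-→d21:-→d22:-→d23:-→d24:H4 -> H4
  add 0.0.0.0/0 -> H2 at depth 0
  add 187.182.6.0/24 -> H4 at depth 24
  add 64.71.192.0/20 -> H1 at depth 20
  - 64.71.192.0/20 clear@20
  lookup 187.182.6.2: bits 101110111011011000000110 walk d0:H2→d1:-→d2:-→d3:-→d4:-→d5:-→d6:-→d7:-→d8:-→d9:-→d10:-→d11:-→d12:-→d13:-→d14:-→d15:-→d16:-→d17:-→d18:-→d19:-→d20:-→d21:-→d22:-→d23:-→d24:H4 -> H4
  lookup 187.182.6.22: bits 101110111011011000000110 walk d0:H2→d1:-→d2:-→d3:-→d4:-→d5:-→d6:-→d7:-→d8:-→d9:-→d10:-→d11:-→d12:-→d13:-→d14:-→d15:-→d16:-→d17:-→d18:-→d19:-→d20:-→d21:-→d22:-→d23:-→d24:H4 -> H4
  lookup 187.182.6.0: bits 101110111011011000000110 walk d0:H2→d1:-→d2:-→d3:-→d4:-→d5:-→d6:-→d7:-→d8:-→d9:-→d10:-→d11:-→d12:-→d13:-→d14:-→d15:-→d16:-→d17:-→d18:-→d19:-→d20:-→d21:-→d22:-→d23:-→d24:H4 -> H4
  lookup 187.182.6.124: bits 101110111011011000000110 walk d0:H2→d1:-→d2:-→d3:-→d4:-→d5:-→d6:-→d7:-→d8:-→d9:-→d10:-→d11:-→d12:-→d13:-→d14:-→d15:-→d16:-→d17:-→d18:-→d19:-→d20:-→d21:-→d22:-→d23:-→d24:H4 -> H4
  - 0.0.0.0/0 clear@0
  - 187.182.6.0/24 clear@24
  add 0.0.0.0/1 -> H3 at depth 1
  add 64.71.199.144/28 -> H0 at depth 28
  - 64.71.199.144/28 clear@28
  add 64.0.0.0/8 -> H2 at depth 8
  add 64.71.199.144/30 -> H2 at depth 30
  add 187.182.0.0/20 -> H2 at depth 20
  lookup 66.189.121.134: bits 010000 walk d0:-→d1:H3→d2:-→d3:-→d4:-→d5:-→d6:- -> H3
  lookup 64.162.29.222: bits 01000000 walk d0:-→d1:H3→d2:-→d3:-→d4:-→d5:-→d6:-→d7:-→d8:H2 -> H2
  add 187.0.0.0/8 -> H1 at depth 8
  add 187.182.6.246/32 -> H4 at depth 32

== LOOKUPS ==
["H4","H4","H4","H4","H4","H3","H2"]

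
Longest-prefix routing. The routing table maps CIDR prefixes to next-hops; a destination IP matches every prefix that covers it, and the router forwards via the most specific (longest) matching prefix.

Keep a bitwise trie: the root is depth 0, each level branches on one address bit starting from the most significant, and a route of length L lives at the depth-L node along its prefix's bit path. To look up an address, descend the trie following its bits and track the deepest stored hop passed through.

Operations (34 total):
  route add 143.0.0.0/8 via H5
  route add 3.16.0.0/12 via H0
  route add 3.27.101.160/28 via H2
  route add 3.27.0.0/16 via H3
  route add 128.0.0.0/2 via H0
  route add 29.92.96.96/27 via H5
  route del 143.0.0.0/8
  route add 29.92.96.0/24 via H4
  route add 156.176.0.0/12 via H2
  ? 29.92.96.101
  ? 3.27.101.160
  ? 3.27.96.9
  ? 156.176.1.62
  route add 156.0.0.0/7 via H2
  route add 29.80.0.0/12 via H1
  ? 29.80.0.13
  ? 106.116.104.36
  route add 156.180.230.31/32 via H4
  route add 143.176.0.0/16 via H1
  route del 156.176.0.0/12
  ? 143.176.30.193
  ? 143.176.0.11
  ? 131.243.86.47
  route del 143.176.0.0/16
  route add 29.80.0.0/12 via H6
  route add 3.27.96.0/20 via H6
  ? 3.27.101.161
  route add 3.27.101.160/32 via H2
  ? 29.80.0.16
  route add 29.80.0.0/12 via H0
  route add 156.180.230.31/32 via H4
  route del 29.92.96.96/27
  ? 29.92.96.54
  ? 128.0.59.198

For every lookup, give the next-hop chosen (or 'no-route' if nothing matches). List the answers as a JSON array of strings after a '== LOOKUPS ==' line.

Apply in order:
  add 143.0.0.0/8 -> H5 at depth 8
  add 3.16.0.0/12 -> H0 at depth 12
  add 3.27.101.160/28 -> H2 at depth 28
  add 3.27.0.0/16 -> H3 at depth 16
  add 128.0.0.0/2 -> H0 at depth 2
  add 29.92.96.96/27 -> H5 at depth 27
  del 143.0.0.0/8 (clear depth 8)
  add 29.92.96.0/24 -> H4 at depth 24
  add 156.176.0.0/12 -> H2 at depth 12
  ? 29.92.96.101  path d0:-→d1:-→d2:-→d3:-→d4:-→d5:-→d6:-→d7:-→d8:-→d9:-→d10:-→d11:-→d12:-→d13:-→d14:-→d15:-→d16:-→d17:-→d18:-→d19:-→d20:-→d21:-→d22:-→d23:-→d24:H4→d25:-→d26:-→d27:H5  best=H5
  ? 3.27.101.160  path d0:-→d1:-→d2:-→d3:-→d4:-→d5:-→d6:-→d7:-→d8:-→d9:-→d10:-→d11:-→d12:H0→d13:-→d14:-→d15:-→d16:H3→d17:-→d18:-→d19:-→d20:-→d21:-→d22:-→d23:-→d24:-→d25:-→d26:-→d27:-→d28:H2  best=H2
  ? 3.27.96.9  path d0:-→d1:-→d2:-→d3:-→d4:-→d5:-→d6:-→d7:-→d8:-→d9:-→d10:-→d11:-→d12:H0→d13:-→d14:-→d15:-→d16:H3→d17:-→d18:-→d19:-→d20:-→d21:-  best=H3
  ? 156.176.1.62  path d0:-→d1:-→d2:H0→d3:-→d4:-→d5:-→d6:-→d7:-→d8:-→d9:-→d10:-→d11:-→d12:H2  best=H2
  add 156.0.0.0/7 -> H2 at depth 7
  add 29.80.0.0/12 -> H1 at depth 12
  ? 29.80.0.13  path d0:-→d1:-→d2:-→d3:-→d4:-→d5:-→d6:-→d7:-→d8:-→d9:-→d10:-→d11:-→d12:H1  best=H1
  ? 106.116.104.36  path d0:-→d1:-  best=no-route
  add 156.180.230.31/32 -> H4 at depth 32
  add 143.176.0.0/16 -> H1 at depth 16
  del 156.176.0.0/12 (clear depth 12)
  ? 143.176.30.193  path d0:-→d1:-→d2:H0→d3:-→d4:-→d5:-→d6:-→d7:-→d8:-→d9:-→d10:-→d11:-→d12:-→d13:-→d14:-→d15:-→d16:H1  best=H1
  ? 143.176.0.11  path d0:-→d1:-→d2:H0→d3:-→d4:-→d5:-→d6:-→d7:-→d8:-→d9:-→d10:-→d11:-→d12:-→d13:-→d14:-→d15:-→d16:H1  best=H1
  ? 131.243.86.47  path d0:-→d1:-→d2:H0→d3:-→d4:-  best=H0
  del 143.176.0.0/16 (clear depth 16)
  add 29.80.0.0/12 -> H6 at depth 12
  add 3.27.96.0/20 -> H6 at depth 20
  ? 3.27.101.161  path d0:-→d1:-→d2:-→d3:-→d4:-→d5:-→d6:-→d7:-→d8:-→d9:-→d10:-→d11:-→d12:H0→d13:-→d14:-→d15:-→d16:H3→d17:-→d18:-→d19:-→d20:H6→d21:-→d22:-→d23:-→d24:-→d25:-→d26:-→d27:-→d28:H2  best=H2
  add 3.27.101.160/32 -> H2 at depth 32
  ? 29.80.0.16  path d0:-→d1:-→d2:-→d3:-→d4:-→d5:-→d6:-→d7:-→d8:-→d9:-→d10:-→d11:-→d12:H6  best=H6
  add 29.80.0.0/12 -> H0 at depth 12
  add 156.180.230.31/32 -> H4 at depth 32
  del 29.92.96.96/27 (clear depth 27)
  ? 29.92.96.54  path d0:-→d1:-→d2:-→d3:-→d4:-→d5:-→d6:-→d7:-→d8:-→d9:-→d10:-→d11:-→d12:H0→d13:-→d14:-→d15:-→d16:-→d17:-→d18:-→d19:-→d20:-→d21:-→d22:-→d23:-→d24:H4→d25:-  best=H4
  ? 128.0.59.198  path d0:-→d1:-→d2:H0→d3:-→d4:-  best=H0

== LOOKUPS ==
["H5","H2","H3","H2","H1","no-route","H1","H1","H0","H2","H6","H4","H0"]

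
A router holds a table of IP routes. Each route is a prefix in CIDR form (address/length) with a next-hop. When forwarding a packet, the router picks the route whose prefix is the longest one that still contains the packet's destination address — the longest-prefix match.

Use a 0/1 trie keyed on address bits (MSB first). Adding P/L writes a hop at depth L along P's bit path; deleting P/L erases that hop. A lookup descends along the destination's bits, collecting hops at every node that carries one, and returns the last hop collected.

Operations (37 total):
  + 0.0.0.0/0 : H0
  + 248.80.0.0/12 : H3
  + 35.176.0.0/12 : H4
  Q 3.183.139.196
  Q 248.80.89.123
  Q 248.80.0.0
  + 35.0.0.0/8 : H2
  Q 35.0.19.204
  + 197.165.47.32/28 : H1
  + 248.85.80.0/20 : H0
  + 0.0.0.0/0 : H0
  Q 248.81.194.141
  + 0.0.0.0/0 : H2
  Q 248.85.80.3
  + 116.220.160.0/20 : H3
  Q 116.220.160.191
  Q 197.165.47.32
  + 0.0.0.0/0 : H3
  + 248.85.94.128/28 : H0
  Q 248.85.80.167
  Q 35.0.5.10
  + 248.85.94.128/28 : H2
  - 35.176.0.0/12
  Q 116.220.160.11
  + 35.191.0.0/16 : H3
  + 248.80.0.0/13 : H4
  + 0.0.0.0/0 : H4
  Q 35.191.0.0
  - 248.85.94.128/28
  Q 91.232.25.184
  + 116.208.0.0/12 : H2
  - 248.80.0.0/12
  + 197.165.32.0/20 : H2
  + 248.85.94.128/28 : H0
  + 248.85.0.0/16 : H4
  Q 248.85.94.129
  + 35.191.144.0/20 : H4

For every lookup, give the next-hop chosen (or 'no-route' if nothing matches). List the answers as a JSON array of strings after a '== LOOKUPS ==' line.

Process each operation:
  + 0.0.0.0/0 (H0) depth=0
  + 248.80.0.0/12 (H3) depth=12
  + 35.176.0.0/12 (H4) depth=12
  lookup 3.183.139.196: bits 00 walk d0:H0→d1:-→d2:- -> H0
  lookup 248.80.89.123: bits 111110000101 walk d0:H0→d1:-→d2:-→d3:-→d4:-→d5:-→d6:-→d7:-→d8:-→d9:-→d10:-→d11:-→d12:H3 -> H3
  lookup 248.80.0.0: bits 111110000101 walk d0:H0→d1:-→d2:-→d3:-→d4:-→d5:-→d6:-→d7:-→d8:-→d9:-→d10:-→d11:-→d12:H3 -> H3
  + 35.0.0.0/8 (H2) depth=8
  lookup 35.0.19.204: bits 00100011 walk d0:H0→d1:-→d2:-→d3:-→d4:-→d5:-→d6:-→d7:-→d8:H2 -> H2
  + 197.165.47.32/28 (H1) depth=28
  + 248.85.80.0/20 (H0) depth=20
  + 0.0.0.0/0 (H0) depth=0
  lookup 248.81.194.141: bits 1111100001010 walk d0:H0→d1:-→d2:-→d3:-→d4:-→d5:-→d6:-→d7:-→d8:-→d9:-→d10:-→d11:-→d12:H3→d13:- -> H3
  + 0.0.0.0/0 (H2) depth=0
  lookup 248.85.80.3: bits 11111000010101010101 walk d0:H2→d1:-→d2:-→d3:-→d4:-→d5:-→d6:-→d7:-→d8:-→d9:-→d10:-→d11:-→d12:H3→d13:-→d14:-→d15:-→d16:-→d17:-→d18:-→d19:-→d20:H0 -> H0
  + 116.220.160.0/20 (H3) depth=20
  lookup 116.220.160.191: bits 01110100110111001010 walk d0:H2→d1:-→d2:-→d3:-→d4:-→d5:-→d6:-→d7:-→d8:-→d9:-→d10:-→d11:-→d12:-→d13:-→d14:-→d15:-→d16:-→d17:-→d18:-→d19:-→d20:H3 -> H3
  lookup 197.165.47.32: bits 1100010110100101001011110010 walk d0:H2→d1:-→d2:-→d3:-→d4:-→d5:-→d6:-→d7:-→d8:-→d9:-→d10:-→d11:-→d12:-→d13:-→d14:-→d15:-→d16:-→d17:-→d18:-→d19:-→d20:-→d21:-→d22:-→d23:-→d24:-→d25:-→d26:-→d27:-→d28:H1 -> H1
  + 0.0.0.0/0 (H3) depth=0
  + 248.85.94.128/28 (H0) depth=28
  lookup 248.85.80.167: bits 11111000010101010101 walk d0:H3→d1:-→d2:-→d3:-→d4:-→d5:-→d6:-→d7:-→d8:-→d9:-→d10:-→d11:-→d12:H3→d13:-→d14:-→d15:-→d16:-→d17:-→d18:-→d19:-→d20:H0 -> H0
  lookup 35.0.5.10: bits 00100011 walk d0:H3→d1:-→d2:-→d3:-→d4:-→d5:-→d6:-→d7:-→d8:H2 -> H2
  + 248.85.94.128/28 (H2) depth=28
  del 35.176.0.0/12 (clear depth 12)
  lookup 116.220.160.11: bits 01110100110111001010 walk d0:H3→d1:-→d2:-→d3:-→d4:-→d5:-→d6:-→d7:-→d8:-→d9:-→d10:-→d11:-→d12:-→d13:-→d14:-→d15:-→d16:-→d17:-→d18:-→d19:-→d20:H3 -> H3
  + 35.191.0.0/16 (H3) depth=16
  + 248.80.0.0/13 (H4) depth=13
  + 0.0.0.0/0 (H4) depth=0
  lookup 35.191.0.0: bits 0010001110111111 walk d0:H4→d1:-→d2:-→d3:-→d4:-→d5:-→d6:-→d7:-→d8:H2→d9:-→d10:-→d11:-→d12:-→d13:-→d14:-→d15:-→d16:H3 -> H3
  del 248.85.94.128/28 (clear depth 28)
  lookup 91.232.25.184: bits 01 walk d0:H4→d1:-→d2:- -> H4
  + 116.208.0.0/12 (H2) depth=12
  del 248.80.0.0/12 (clear depth 12)
  + 197.165.32.0/20 (H2) depth=20
  + 248.85.94.128/28 (H0) depth=28
  + 248.85.0.0/16 (H4) depth=16
  lookup 248.85.94.129: bits 1111100001010101010111101000 walk d0:H4→d1:-→d2:-→d3:-→d4:-→d5:-→d6:-→d7:-→d8:-→d9:-→d10:-→d11:-→d12:-→d13:H4→d14:-→d15:-→d16:H4→d17:-→d18:-→d19:-→d20:H0→d21:-→d22:-→d23:-→d24:-→d25:-→d26:-→d27:-→d28:H0 -> H0
  + 35.191.144.0/20 (H4) depth=20

== LOOKUPS ==
["H0","H3","H3","H2","H3","H0","H3","H1","H0","H2","H3","H3","H4","H0"]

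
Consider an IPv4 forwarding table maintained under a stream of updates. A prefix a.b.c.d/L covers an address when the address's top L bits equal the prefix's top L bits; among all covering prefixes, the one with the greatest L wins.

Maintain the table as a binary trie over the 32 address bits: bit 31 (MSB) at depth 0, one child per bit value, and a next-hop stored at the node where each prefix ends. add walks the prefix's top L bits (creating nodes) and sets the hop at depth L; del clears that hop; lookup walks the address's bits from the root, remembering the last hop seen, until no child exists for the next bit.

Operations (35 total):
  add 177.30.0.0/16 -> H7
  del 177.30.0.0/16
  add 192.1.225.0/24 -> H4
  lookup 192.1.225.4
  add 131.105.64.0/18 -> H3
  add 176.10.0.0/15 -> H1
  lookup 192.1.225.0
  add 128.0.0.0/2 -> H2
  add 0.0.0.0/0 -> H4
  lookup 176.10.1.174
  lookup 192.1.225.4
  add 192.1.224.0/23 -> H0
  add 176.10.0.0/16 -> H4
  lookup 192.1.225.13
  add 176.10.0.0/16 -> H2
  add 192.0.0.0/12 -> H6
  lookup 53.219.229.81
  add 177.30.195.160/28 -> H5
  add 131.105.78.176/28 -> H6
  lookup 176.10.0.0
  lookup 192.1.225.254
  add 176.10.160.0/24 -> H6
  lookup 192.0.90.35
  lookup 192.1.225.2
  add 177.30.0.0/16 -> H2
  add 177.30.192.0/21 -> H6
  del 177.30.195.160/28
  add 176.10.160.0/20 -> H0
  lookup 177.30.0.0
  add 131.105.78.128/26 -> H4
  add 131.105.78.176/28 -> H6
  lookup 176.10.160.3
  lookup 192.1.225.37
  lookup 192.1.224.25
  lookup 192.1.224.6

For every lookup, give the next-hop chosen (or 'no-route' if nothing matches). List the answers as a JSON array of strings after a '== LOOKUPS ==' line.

Apply in order:
  add 177.30.0.0/16 -> H7 at depth 16
  - 177.30.0.0/16 clear@16
  add 192.1.225.0/24 -> H4 at depth 24
  ? 192.1.225.4  path d0:-→d1:-→d2:-→d3:-→d4:-→d5:-→d6:-→d7:-→d8:-→d9:-→d10:-→d11:-→d12:-→d13:-→d14:-→d15:-→d16:-→d17:-→d18:-→d19:-→d20:-→d21:-→d22:-→d23:-→d24:H4  best=H4
  add 131.105.64.0/18 -> H3 at depth 18
  add 176.10.0.0/15 -> H1 at depth 15
  ? 192.1.225.0  path d0:-→d1:-→d2:-→d3:-→d4:-→d5:-→d6:-→d7:-→d8:-→d9:-→d10:-→d11:-→d12:-→d13:-→d14:-→d15:-→d16:-→d17:-→d18:-→d19:-→d20:-→d21:-→d22:-→d23:-→d24:H4  best=H4
  add 128.0.0.0/2 -> H2 at depth 2
  add 0.0.0.0/0 -> H4 at depth 0
  ? 176.10.1.174  path d0:H4→d1:-→d2:H2→d3:-→d4:-→d5:-→d6:-→d7:-→d8:-→d9:-→d10:-→d11:-→d12:-→d13:-→d14:-→d15:H1  best=H1
  ? 192.1.225.4  path d0:H4→d1:-→d2:-→d3:-→d4:-→d5:-→d6:-→d7:-→d8:-→d9:-→d10:-→d11:-→d12:-→d13:-→d14:-→d15:-→d16:-→d17:-→d18:-→d19:-→d20:-→d21:-→d22:-→d23:-→d24:H4  best=H4
  add 192.1.224.0/23 -> H0 at depth 23
  add 176.10.0.0/16 -> H4 at depth 16
  ? 192.1.225.13  path d0:H4→d1:-→d2:-→d3:-→d4:-→d5:-→d6:-→d7:-→d8:-→d9:-→d10:-→d11:-→d12:-→d13:-→d14:-→d15:-→d16:-→d17:-→d18:-→d19:-→d20:-→d21:-→d22:-→d23:H0→d24:H4  best=H4
  add 176.10.0.0/16 -> H2 at depth 16
  add 192.0.0.0/12 -> H6 at depth 12
  ? 53.219.229.81  path d0:H4  best=H4
  add 177.30.195.160/28 -> H5 at depth 28
  add 131.105.78.176/28 -> H6 at depth 28
  ? 176.10.0.0  path d0:H4→d1:-→d2:H2→d3:-→d4:-→d5:-→d6:-→d7:-→d8:-→d9:-→d10:-→d11:-→d12:-→d13:-→d14:-→d15:H1→d16:H2  best=H2
  ? 192.1.225.254  path d0:H4→d1:-→d2:-→d3:-→d4:-→d5:-→d6:-→d7:-→d8:-→d9:-→d10:-→d11:-→d12:H6→d13:-→d14:-→d15:-→d16:-→d17:-→d18:-→d19:-→d20:-→d21:-→d22:-→d23:H0→d24:H4  best=H4
  add 176.10.160.0/24 -> H6 at depth 24
  ? 192.0.90.35  path d0:H4→d1:-→d2:-→d3:-→d4:-→d5:-→d6:-→d7:-→d8:-→d9:-→d10:-→d11:-→d12:H6→d13:-→d14:-→d15:-  best=H6
  ? 192.1.225.2  path d0:H4→d1:-→d2:-→d3:-→d4:-→d5:-→d6:-→d7:-→d8:-→d9:-→d10:-→d11:-→d12:H6→d13:-→d14:-→d15:-→d16:-→d17:-→d18:-→d19:-→d20:-→d21:-→d22:-→d23:H0→d24:H4  best=H4
  add 177.30.0.0/16 -> H2 at depth 16
  add 177.30.192.0/21 -> H6 at depth 21
  - 177.30.195.160/28 clear@28
  add 176.10.160.0/20 -> H0 at depth 20
  ? 177.30.0.0  path d0:H4→d1:-→d2:H2→d3:-→d4:-→d5:-→d6:-→d7:-→d8:-→d9:-→d10:-→d11:-→d12:-→d13:-→d14:-→d15:-→d16:H2  best=H2
  add 131.105.78.128/26 -> H4 at depth 26
  add 131.105.78.176/28 -> H6 at depth 28
  ? 176.10.160.3  path d0:H4→d1:-→d2:H2→d3:-→d4:-→d5:-→d6:-→d7:-→d8:-→d9:-→d10:-→d11:-→d12:-→d13:-→d14:-→d15:H1→d16:H2→d17:-→d18:-→d19:-→d20:H0→d21:-→d22:-→d23:-→d24:H6  best=H6
  ? 192.1.225.37  path d0:H4→d1:-→d2:-→d3:-→d4:-→d5:-→d6:-→d7:-→d8:-→d9:-→d10:-→d11:-→d12:H6→d13:-→d14:-→d15:-→d16:-→d17:-→d18:-→d19:-→d20:-→d21:-→d22:-→d23:H0→d24:H4  best=H4
  ? 192.1.224.25  path d0:H4→d1:-→d2:-→d3:-→d4:-→d5:-→d6:-→d7:-→d8:-→d9:-→d10:-→d11:-→d12:H6→d13:-→d14:-→d15:-→d16:-→d17:-→d18:-→d19:-→d20:-→d21:-→d22:-→d23:H0  best=H0
  ? 192.1.224.6  path d0:H4→d1:-→d2:-→d3:-→d4:-→d5:-→d6:-→d7:-→d8:-→d9:-→d10:-→d11:-→d12:H6→d13:-→d14:-→d15:-→d16:-→d17:-→d18:-→d19:-→d20:-→d21:-→d22:-→d23:H0  best=H0

== LOOKUPS ==
["H4","H4","H1","H4","H4","H4","H2","H4","H6","H4","H2","H6","H4","H0","H0"]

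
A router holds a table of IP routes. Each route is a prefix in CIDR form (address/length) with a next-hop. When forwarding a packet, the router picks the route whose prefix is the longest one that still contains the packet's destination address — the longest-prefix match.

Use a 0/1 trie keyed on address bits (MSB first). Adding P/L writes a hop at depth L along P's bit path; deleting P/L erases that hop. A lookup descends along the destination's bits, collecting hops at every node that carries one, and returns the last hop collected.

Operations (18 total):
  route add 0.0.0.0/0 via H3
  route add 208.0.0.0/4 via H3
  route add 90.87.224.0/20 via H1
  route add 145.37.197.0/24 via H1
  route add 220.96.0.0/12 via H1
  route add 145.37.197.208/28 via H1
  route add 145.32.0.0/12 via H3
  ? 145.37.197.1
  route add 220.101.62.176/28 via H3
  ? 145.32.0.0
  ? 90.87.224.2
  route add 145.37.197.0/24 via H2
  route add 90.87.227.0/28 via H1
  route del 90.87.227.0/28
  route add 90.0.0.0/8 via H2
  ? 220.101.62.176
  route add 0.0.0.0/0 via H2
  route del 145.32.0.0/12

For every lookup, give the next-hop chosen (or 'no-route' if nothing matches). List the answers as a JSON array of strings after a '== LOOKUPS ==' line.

Process each operation:
  add 0.0.0.0/0 -> H3 at depth 0
  add 208.0.0.0/4 -> H3 at depth 4
  add 90.87.224.0/20 -> H1 at depth 20
  add 145.37.197.0/24 -> H1 at depth 24
  add 220.96.0.0/12 -> H1 at depth 12
  add 145.37.197.208/28 -> H1 at depth 28
  add 145.32.0.0/12 -> H3 at depth 12
  Q 145.37.197.1: descend 100100010010010111000101 ; hops seen [H3,H3,H1] ; pick H1
  add 220.101.62.176/28 -> H3 at depth 28
  Q 145.32.0.0: descend 1001000100100 ; hops seen [H3,H3] ; pick H3
  Q 90.87.224.2: descend 01011010010101111110 ; hops seen [H3,H1] ; pick H1
  add 145.37.197.0/24 -> H2 at depth 24
  add 90.87.227.0/28 -> H1 at depth 28
  - 90.87.227.0/28 clear@28
  add 90.0.0.0/8 -> H2 at depth 8
  Q 220.101.62.176: descend 1101110001100101001111101011 ; hops seen [H3,H3,H1,H3] ; pick H3
  add 0.0.0.0/0 -> H2 at depth 0
  - 145.32.0.0/12 clear@12

== LOOKUPS ==
["H1","H3","H1","H3"]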